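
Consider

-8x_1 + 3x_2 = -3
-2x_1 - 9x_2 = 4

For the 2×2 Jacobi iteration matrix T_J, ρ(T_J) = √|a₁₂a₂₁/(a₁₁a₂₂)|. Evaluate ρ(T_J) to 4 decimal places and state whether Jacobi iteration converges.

a₁₂a₂₁/(a₁₁a₂₂) = (3)·(-2) / ((-8)·(-9)) = -0.083333
ρ = √|-0.083333| = √0.083333 = 0.2887
ρ < 1, so Jacobi converges

0.2887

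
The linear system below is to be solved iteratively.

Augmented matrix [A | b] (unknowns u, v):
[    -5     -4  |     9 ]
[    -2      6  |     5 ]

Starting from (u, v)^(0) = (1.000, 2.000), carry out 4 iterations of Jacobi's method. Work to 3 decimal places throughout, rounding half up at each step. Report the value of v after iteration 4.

Iteration 1:
  u = (9 - (-4)·2.000) / (-5) = -3.400
  v = (5 - (-2)·1.000) / (6) = 1.167
Iteration 2:
  u = (9 - (-4)·1.167) / (-5) = -2.734
  v = (5 - (-2)·-3.400) / (6) = -0.300
Iteration 3:
  u = (9 - (-4)·-0.300) / (-5) = -1.560
  v = (5 - (-2)·-2.734) / (6) = -0.078
Iteration 4:
  u = (9 - (-4)·-0.078) / (-5) = -1.738
  v = (5 - (-2)·-1.560) / (6) = 0.313

0.313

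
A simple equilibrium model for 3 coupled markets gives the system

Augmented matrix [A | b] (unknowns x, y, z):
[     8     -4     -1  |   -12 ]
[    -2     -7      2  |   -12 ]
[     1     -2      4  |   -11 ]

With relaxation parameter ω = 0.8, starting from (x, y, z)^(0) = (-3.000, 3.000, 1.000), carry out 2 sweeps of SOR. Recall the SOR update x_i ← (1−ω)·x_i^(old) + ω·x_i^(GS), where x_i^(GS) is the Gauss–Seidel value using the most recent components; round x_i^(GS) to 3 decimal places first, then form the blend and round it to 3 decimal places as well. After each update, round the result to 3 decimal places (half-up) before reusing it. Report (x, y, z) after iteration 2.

Iteration 1:
  x: GS value = (-12 - (-4)·3.000 - (-1)·1.000) / (8) = 0.125;  x ← (1−ω)·-3.000 + ω·0.125 = -0.500
  y: GS value = (-12 - (-2)·-0.500 - (2)·1.000) / (-7) = 2.143;  y ← (1−ω)·3.000 + ω·2.143 = 2.314
  z: GS value = (-11 - (1)·-0.500 - (-2)·2.314) / (4) = -1.468;  z ← (1−ω)·1.000 + ω·-1.468 = -0.974
Iteration 2:
  x: GS value = (-12 - (-4)·2.314 - (-1)·-0.974) / (8) = -0.465;  x ← (1−ω)·-0.500 + ω·-0.465 = -0.472
  y: GS value = (-12 - (-2)·-0.472 - (2)·-0.974) / (-7) = 1.571;  y ← (1−ω)·2.314 + ω·1.571 = 1.720
  z: GS value = (-11 - (1)·-0.472 - (-2)·1.720) / (4) = -1.772;  z ← (1−ω)·-0.974 + ω·-1.772 = -1.612

(-0.472, 1.720, -1.612)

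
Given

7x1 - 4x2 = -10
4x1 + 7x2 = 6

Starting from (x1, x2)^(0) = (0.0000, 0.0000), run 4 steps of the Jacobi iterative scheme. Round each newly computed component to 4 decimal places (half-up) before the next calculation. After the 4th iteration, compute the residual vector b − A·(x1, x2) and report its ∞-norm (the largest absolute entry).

Iteration 1:
  x1 = (-10 - (-4)·0.0000) / (7) = -1.4286
  x2 = (6 - (4)·0.0000) / (7) = 0.8571
Iteration 2:
  x1 = (-10 - (-4)·0.8571) / (7) = -0.9388
  x2 = (6 - (4)·-1.4286) / (7) = 1.6735
Iteration 3:
  x1 = (-10 - (-4)·1.6735) / (7) = -0.4723
  x2 = (6 - (4)·-0.9388) / (7) = 1.3936
Iteration 4:
  x1 = (-10 - (-4)·1.3936) / (7) = -0.6322
  x2 = (6 - (4)·-0.4723) / (7) = 1.1270
Residual b − A·x = (-1.0666, 0.6398); ∞-norm = 1.0666

1.0666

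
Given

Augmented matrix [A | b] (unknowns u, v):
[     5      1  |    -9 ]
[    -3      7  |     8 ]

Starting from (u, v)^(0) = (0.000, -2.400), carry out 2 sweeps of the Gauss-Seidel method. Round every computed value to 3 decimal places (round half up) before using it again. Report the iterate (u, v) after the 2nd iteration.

Iteration 1:
  u = (-9 - (1)·-2.400) / (5) = -1.320
  v = (8 - (-3)·-1.320) / (7) = 0.577
Iteration 2:
  u = (-9 - (1)·0.577) / (5) = -1.915
  v = (8 - (-3)·-1.915) / (7) = 0.322

(-1.915, 0.322)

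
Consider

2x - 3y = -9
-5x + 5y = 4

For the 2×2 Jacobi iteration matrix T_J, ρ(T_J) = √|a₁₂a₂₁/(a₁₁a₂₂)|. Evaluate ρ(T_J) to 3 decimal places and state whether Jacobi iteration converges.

a₁₂a₂₁/(a₁₁a₂₂) = (-3)·(-5) / ((2)·(5)) = 1.500000
ρ = √|1.500000| = √1.500000 = 1.225
ρ > 1, so Jacobi diverges

1.225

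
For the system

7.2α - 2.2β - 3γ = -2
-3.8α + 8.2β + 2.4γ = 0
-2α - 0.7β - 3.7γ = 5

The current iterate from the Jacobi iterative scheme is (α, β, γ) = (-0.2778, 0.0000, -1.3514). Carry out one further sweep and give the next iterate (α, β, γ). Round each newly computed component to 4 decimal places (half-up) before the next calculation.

One sweep:
  α = (-2 - (-2.2)·0.0000 - (-3)·-1.3514) / (7.2) = -0.8409
  β = (0 - (-3.8)·-0.2778 - (2.4)·-1.3514) / (8.2) = 0.2668
  γ = (5 - (-2)·-0.2778 - (-0.7)·0.0000) / (-3.7) = -1.2012

(-0.8409, 0.2668, -1.2012)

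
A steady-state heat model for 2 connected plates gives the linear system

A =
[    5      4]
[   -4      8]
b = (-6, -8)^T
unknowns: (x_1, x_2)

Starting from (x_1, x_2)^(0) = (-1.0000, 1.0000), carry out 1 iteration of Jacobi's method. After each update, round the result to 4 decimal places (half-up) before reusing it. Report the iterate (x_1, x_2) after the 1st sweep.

Iteration 1:
  x_1 = (-6 - (4)·1.0000) / (5) = -2.0000
  x_2 = (-8 - (-4)·-1.0000) / (8) = -1.5000

(-2.0000, -1.5000)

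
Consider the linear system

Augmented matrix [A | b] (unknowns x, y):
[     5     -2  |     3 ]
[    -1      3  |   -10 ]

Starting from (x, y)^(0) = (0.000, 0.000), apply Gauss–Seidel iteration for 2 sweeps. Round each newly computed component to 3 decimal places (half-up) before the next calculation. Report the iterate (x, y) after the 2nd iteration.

Iteration 1:
  x = (3 - (-2)·0.000) / (5) = 0.600
  y = (-10 - (-1)·0.600) / (3) = -3.133
Iteration 2:
  x = (3 - (-2)·-3.133) / (5) = -0.653
  y = (-10 - (-1)·-0.653) / (3) = -3.551

(-0.653, -3.551)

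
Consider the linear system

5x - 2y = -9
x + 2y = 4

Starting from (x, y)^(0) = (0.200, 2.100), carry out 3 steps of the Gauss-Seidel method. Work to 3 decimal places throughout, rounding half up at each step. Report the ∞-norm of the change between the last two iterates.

Iteration 1:
  x = (-9 - (-2)·2.100) / (5) = -0.960
  y = (4 - (1)·-0.960) / (2) = 2.480
Iteration 2:
  x = (-9 - (-2)·2.480) / (5) = -0.808
  y = (4 - (1)·-0.808) / (2) = 2.404
Iteration 3:
  x = (-9 - (-2)·2.404) / (5) = -0.838
  y = (4 - (1)·-0.838) / (2) = 2.419
Change: (-0.030, 0.015) → max |·| = 0.030

0.030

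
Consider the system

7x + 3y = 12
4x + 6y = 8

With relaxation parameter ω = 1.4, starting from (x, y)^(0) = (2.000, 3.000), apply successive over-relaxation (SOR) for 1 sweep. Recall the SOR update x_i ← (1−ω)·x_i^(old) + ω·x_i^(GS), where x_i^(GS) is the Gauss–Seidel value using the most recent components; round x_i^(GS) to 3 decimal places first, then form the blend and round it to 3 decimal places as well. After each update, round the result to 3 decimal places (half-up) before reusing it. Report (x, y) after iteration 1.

Iteration 1:
  x: GS value = (12 - (3)·3.000) / (7) = 0.429;  x ← (1−ω)·2.000 + ω·0.429 = -0.199
  y: GS value = (8 - (4)·-0.199) / (6) = 1.466;  y ← (1−ω)·3.000 + ω·1.466 = 0.852

(-0.199, 0.852)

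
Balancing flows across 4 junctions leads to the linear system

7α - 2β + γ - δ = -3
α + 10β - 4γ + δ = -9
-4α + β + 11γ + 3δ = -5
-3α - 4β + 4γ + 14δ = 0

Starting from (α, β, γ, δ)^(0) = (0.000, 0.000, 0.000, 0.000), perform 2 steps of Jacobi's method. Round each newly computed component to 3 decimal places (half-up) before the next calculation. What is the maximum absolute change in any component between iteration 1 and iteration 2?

Iteration 1:
  α = (-3 - (-2)·0.000 - (1)·0.000 - (-1)·0.000) / (7) = -0.429
  β = (-9 - (1)·0.000 - (-4)·0.000 - (1)·0.000) / (10) = -0.900
  γ = (-5 - (-4)·0.000 - (1)·0.000 - (3)·0.000) / (11) = -0.455
  δ = (0 - (-3)·0.000 - (-4)·0.000 - (4)·0.000) / (14) = 0.000
Iteration 2:
  α = (-3 - (-2)·-0.900 - (1)·-0.455 - (-1)·0.000) / (7) = -0.621
  β = (-9 - (1)·-0.429 - (-4)·-0.455 - (1)·0.000) / (10) = -1.039
  γ = (-5 - (-4)·-0.429 - (1)·-0.900 - (3)·0.000) / (11) = -0.529
  δ = (0 - (-3)·-0.429 - (-4)·-0.900 - (4)·-0.455) / (14) = -0.219
Change: (-0.192, -0.139, -0.074, -0.219) → max |·| = 0.219

0.219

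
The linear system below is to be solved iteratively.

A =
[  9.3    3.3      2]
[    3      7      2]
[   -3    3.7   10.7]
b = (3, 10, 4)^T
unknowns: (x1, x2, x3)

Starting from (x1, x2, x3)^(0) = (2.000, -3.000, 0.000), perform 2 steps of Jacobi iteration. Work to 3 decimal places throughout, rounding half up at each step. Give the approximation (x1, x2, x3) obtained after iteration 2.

(-0.304, 0.271, 0.565)

Iteration 1:
  x1 = (3 - (3.3)·-3.000 - (2)·0.000) / (9.3) = 1.387
  x2 = (10 - (3)·2.000 - (2)·0.000) / (7) = 0.571
  x3 = (4 - (-3)·2.000 - (3.7)·-3.000) / (10.7) = 1.972
Iteration 2:
  x1 = (3 - (3.3)·0.571 - (2)·1.972) / (9.3) = -0.304
  x2 = (10 - (3)·1.387 - (2)·1.972) / (7) = 0.271
  x3 = (4 - (-3)·1.387 - (3.7)·0.571) / (10.7) = 0.565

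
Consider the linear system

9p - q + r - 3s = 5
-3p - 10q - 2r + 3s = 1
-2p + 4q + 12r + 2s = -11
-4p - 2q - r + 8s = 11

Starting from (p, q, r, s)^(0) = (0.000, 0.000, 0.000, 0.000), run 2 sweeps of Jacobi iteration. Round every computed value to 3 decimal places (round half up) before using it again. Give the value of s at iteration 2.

1.513

Iteration 1:
  p = (5 - (-1)·0.000 - (1)·0.000 - (-3)·0.000) / (9) = 0.556
  q = (1 - (-3)·0.000 - (-2)·0.000 - (3)·0.000) / (-10) = -0.100
  r = (-11 - (-2)·0.000 - (4)·0.000 - (2)·0.000) / (12) = -0.917
  s = (11 - (-4)·0.000 - (-2)·0.000 - (-1)·0.000) / (8) = 1.375
Iteration 2:
  p = (5 - (-1)·-0.100 - (1)·-0.917 - (-3)·1.375) / (9) = 1.105
  q = (1 - (-3)·0.556 - (-2)·-0.917 - (3)·1.375) / (-10) = 0.329
  r = (-11 - (-2)·0.556 - (4)·-0.100 - (2)·1.375) / (12) = -1.020
  s = (11 - (-4)·0.556 - (-2)·-0.100 - (-1)·-0.917) / (8) = 1.513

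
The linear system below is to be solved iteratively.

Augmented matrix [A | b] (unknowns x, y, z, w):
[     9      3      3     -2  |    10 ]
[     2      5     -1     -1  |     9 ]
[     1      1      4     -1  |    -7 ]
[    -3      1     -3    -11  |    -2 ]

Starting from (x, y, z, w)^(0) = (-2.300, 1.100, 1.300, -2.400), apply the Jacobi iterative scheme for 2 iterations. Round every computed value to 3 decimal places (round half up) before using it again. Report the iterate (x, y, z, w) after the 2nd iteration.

(1.084, 1.590, -2.181, 1.029)

Iteration 1:
  x = (10 - (3)·1.100 - (3)·1.300 - (-2)·-2.400) / (9) = -0.222
  y = (9 - (2)·-2.300 - (-1)·1.300 - (-1)·-2.400) / (5) = 2.500
  z = (-7 - (1)·-2.300 - (1)·1.100 - (-1)·-2.400) / (4) = -2.050
  w = (-2 - (-3)·-2.300 - (1)·1.100 - (-3)·1.300) / (-11) = 0.555
Iteration 2:
  x = (10 - (3)·2.500 - (3)·-2.050 - (-2)·0.555) / (9) = 1.084
  y = (9 - (2)·-0.222 - (-1)·-2.050 - (-1)·0.555) / (5) = 1.590
  z = (-7 - (1)·-0.222 - (1)·2.500 - (-1)·0.555) / (4) = -2.181
  w = (-2 - (-3)·-0.222 - (1)·2.500 - (-3)·-2.050) / (-11) = 1.029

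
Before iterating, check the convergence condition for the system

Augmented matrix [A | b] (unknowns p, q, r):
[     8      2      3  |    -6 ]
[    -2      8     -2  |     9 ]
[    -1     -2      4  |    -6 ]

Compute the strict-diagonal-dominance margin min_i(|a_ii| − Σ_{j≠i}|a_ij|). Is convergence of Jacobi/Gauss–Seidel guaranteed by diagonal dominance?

1

row 1: |8| − (2+3) = 3
row 2: |8| − (2+2) = 4
row 3: |4| − (1+2) = 1
minimum over rows = 1 → strictly diagonally dominant (convergence guaranteed)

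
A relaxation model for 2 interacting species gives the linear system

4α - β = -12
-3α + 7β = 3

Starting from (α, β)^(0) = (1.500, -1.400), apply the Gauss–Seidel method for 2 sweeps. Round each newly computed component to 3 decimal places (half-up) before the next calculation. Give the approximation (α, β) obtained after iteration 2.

Iteration 1:
  α = (-12 - (-1)·-1.400) / (4) = -3.350
  β = (3 - (-3)·-3.350) / (7) = -1.007
Iteration 2:
  α = (-12 - (-1)·-1.007) / (4) = -3.252
  β = (3 - (-3)·-3.252) / (7) = -0.965

(-3.252, -0.965)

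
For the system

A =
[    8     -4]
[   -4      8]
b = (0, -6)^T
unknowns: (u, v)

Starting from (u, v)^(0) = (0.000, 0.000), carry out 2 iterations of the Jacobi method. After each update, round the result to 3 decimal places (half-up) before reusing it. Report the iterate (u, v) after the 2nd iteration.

Iteration 1:
  u = (0 - (-4)·0.000) / (8) = 0.000
  v = (-6 - (-4)·0.000) / (8) = -0.750
Iteration 2:
  u = (0 - (-4)·-0.750) / (8) = -0.375
  v = (-6 - (-4)·0.000) / (8) = -0.750

(-0.375, -0.750)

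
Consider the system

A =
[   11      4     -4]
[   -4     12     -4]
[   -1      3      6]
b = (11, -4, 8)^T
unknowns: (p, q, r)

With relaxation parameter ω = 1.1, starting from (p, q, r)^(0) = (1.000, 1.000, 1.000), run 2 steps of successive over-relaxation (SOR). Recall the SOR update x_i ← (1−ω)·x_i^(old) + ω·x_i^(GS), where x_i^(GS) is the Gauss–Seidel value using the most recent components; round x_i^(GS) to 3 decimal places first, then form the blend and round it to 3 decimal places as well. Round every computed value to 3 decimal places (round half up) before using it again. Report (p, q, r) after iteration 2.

(1.455, 0.655, 1.232)

Iteration 1:
  p: GS value = (11 - (4)·1.000 - (-4)·1.000) / (11) = 1.000;  p ← (1−ω)·1.000 + ω·1.000 = 1.000
  q: GS value = (-4 - (-4)·1.000 - (-4)·1.000) / (12) = 0.333;  q ← (1−ω)·1.000 + ω·0.333 = 0.266
  r: GS value = (8 - (-1)·1.000 - (3)·0.266) / (6) = 1.367;  r ← (1−ω)·1.000 + ω·1.367 = 1.404
Iteration 2:
  p: GS value = (11 - (4)·0.266 - (-4)·1.404) / (11) = 1.414;  p ← (1−ω)·1.000 + ω·1.414 = 1.455
  q: GS value = (-4 - (-4)·1.455 - (-4)·1.404) / (12) = 0.620;  q ← (1−ω)·0.266 + ω·0.620 = 0.655
  r: GS value = (8 - (-1)·1.455 - (3)·0.655) / (6) = 1.248;  r ← (1−ω)·1.404 + ω·1.248 = 1.232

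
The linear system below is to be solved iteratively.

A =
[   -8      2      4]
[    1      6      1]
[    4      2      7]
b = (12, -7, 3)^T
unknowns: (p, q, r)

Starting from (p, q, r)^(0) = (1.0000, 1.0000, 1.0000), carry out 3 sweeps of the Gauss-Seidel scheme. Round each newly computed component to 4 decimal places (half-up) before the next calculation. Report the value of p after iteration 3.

-1.0676

Iteration 1:
  p = (12 - (2)·1.0000 - (4)·1.0000) / (-8) = -0.7500
  q = (-7 - (1)·-0.7500 - (1)·1.0000) / (6) = -1.2083
  r = (3 - (4)·-0.7500 - (2)·-1.2083) / (7) = 1.2024
Iteration 2:
  p = (12 - (2)·-1.2083 - (4)·1.2024) / (-8) = -1.2009
  q = (-7 - (1)·-1.2009 - (1)·1.2024) / (6) = -1.1669
  r = (3 - (4)·-1.2009 - (2)·-1.1669) / (7) = 1.4482
Iteration 3:
  p = (12 - (2)·-1.1669 - (4)·1.4482) / (-8) = -1.0676
  q = (-7 - (1)·-1.0676 - (1)·1.4482) / (6) = -1.2301
  r = (3 - (4)·-1.0676 - (2)·-1.2301) / (7) = 1.3901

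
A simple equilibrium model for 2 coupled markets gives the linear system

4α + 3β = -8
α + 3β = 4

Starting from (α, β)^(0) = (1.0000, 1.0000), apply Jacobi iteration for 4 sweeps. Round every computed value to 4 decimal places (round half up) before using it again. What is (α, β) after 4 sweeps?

(-3.6875, 2.5625)

Iteration 1:
  α = (-8 - (3)·1.0000) / (4) = -2.7500
  β = (4 - (1)·1.0000) / (3) = 1.0000
Iteration 2:
  α = (-8 - (3)·1.0000) / (4) = -2.7500
  β = (4 - (1)·-2.7500) / (3) = 2.2500
Iteration 3:
  α = (-8 - (3)·2.2500) / (4) = -3.6875
  β = (4 - (1)·-2.7500) / (3) = 2.2500
Iteration 4:
  α = (-8 - (3)·2.2500) / (4) = -3.6875
  β = (4 - (1)·-3.6875) / (3) = 2.5625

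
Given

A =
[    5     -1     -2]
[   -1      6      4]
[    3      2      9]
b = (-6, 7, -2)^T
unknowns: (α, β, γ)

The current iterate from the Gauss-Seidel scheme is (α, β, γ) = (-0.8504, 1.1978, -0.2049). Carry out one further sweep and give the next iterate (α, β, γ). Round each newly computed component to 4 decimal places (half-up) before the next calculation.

(-1.0424, 1.1295, -0.1258)

One sweep:
  α = (-6 - (-1)·1.1978 - (-2)·-0.2049) / (5) = -1.0424
  β = (7 - (-1)·-1.0424 - (4)·-0.2049) / (6) = 1.1295
  γ = (-2 - (3)·-1.0424 - (2)·1.1295) / (9) = -0.1258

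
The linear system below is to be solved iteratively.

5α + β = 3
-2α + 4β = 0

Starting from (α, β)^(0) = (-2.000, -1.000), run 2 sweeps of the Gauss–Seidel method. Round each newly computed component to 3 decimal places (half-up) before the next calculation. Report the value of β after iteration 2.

0.260

Iteration 1:
  α = (3 - (1)·-1.000) / (5) = 0.800
  β = (0 - (-2)·0.800) / (4) = 0.400
Iteration 2:
  α = (3 - (1)·0.400) / (5) = 0.520
  β = (0 - (-2)·0.520) / (4) = 0.260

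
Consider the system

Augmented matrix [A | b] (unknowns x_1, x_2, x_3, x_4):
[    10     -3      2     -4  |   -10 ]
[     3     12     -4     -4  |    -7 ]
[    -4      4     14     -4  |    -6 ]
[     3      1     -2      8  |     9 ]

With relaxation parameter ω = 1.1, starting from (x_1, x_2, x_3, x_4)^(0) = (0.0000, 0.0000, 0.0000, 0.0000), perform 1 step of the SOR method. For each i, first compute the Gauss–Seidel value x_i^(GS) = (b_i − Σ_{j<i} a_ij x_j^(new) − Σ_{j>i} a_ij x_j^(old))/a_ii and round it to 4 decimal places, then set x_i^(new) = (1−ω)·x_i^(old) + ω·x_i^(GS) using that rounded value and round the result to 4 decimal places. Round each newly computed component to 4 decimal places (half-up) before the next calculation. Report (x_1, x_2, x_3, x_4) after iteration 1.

Iteration 1:
  x_1: GS value = (-10 - (-3)·0.0000 - (2)·0.0000 - (-4)·0.0000) / (10) = -1.0000;  x_1 ← (1−ω)·0.0000 + ω·-1.0000 = -1.1000
  x_2: GS value = (-7 - (3)·-1.1000 - (-4)·0.0000 - (-4)·0.0000) / (12) = -0.3083;  x_2 ← (1−ω)·0.0000 + ω·-0.3083 = -0.3391
  x_3: GS value = (-6 - (-4)·-1.1000 - (4)·-0.3391 - (-4)·0.0000) / (14) = -0.6460;  x_3 ← (1−ω)·0.0000 + ω·-0.6460 = -0.7106
  x_4: GS value = (9 - (3)·-1.1000 - (1)·-0.3391 - (-2)·-0.7106) / (8) = 1.4022;  x_4 ← (1−ω)·0.0000 + ω·1.4022 = 1.5424

(-1.1000, -0.3391, -0.7106, 1.5424)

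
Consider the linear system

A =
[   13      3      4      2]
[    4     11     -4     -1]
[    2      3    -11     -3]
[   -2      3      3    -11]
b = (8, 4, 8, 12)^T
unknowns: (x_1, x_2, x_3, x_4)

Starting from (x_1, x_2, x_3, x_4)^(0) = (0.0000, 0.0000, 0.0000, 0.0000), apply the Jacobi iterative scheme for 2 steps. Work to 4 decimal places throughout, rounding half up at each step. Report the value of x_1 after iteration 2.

Iteration 1:
  x_1 = (8 - (3)·0.0000 - (4)·0.0000 - (2)·0.0000) / (13) = 0.6154
  x_2 = (4 - (4)·0.0000 - (-4)·0.0000 - (-1)·0.0000) / (11) = 0.3636
  x_3 = (8 - (2)·0.0000 - (3)·0.0000 - (-3)·0.0000) / (-11) = -0.7273
  x_4 = (12 - (-2)·0.0000 - (3)·0.0000 - (3)·0.0000) / (-11) = -1.0909
Iteration 2:
  x_1 = (8 - (3)·0.3636 - (4)·-0.7273 - (2)·-1.0909) / (13) = 0.9231
  x_2 = (4 - (4)·0.6154 - (-4)·-0.7273 - (-1)·-1.0909) / (11) = -0.2238
  x_3 = (8 - (2)·0.6154 - (3)·0.3636 - (-3)·-1.0909) / (-11) = -0.2187
  x_4 = (12 - (-2)·0.6154 - (3)·0.3636 - (3)·-0.7273) / (-11) = -1.3020

0.9231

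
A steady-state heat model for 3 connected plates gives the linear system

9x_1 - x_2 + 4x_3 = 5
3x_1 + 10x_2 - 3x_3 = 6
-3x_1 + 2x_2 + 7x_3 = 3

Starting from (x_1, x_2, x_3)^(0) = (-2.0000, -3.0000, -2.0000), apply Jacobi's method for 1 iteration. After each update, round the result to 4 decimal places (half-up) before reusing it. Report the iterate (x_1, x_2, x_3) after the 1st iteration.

Iteration 1:
  x_1 = (5 - (-1)·-3.0000 - (4)·-2.0000) / (9) = 1.1111
  x_2 = (6 - (3)·-2.0000 - (-3)·-2.0000) / (10) = 0.6000
  x_3 = (3 - (-3)·-2.0000 - (2)·-3.0000) / (7) = 0.4286

(1.1111, 0.6000, 0.4286)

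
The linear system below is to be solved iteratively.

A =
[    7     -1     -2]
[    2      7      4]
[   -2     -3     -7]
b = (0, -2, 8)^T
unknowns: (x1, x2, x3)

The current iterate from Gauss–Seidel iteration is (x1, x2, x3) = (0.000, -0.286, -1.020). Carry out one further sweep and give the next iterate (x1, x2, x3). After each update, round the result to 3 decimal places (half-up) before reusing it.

(-0.332, 0.392, -1.216)

One sweep:
  x1 = (0 - (-1)·-0.286 - (-2)·-1.020) / (7) = -0.332
  x2 = (-2 - (2)·-0.332 - (4)·-1.020) / (7) = 0.392
  x3 = (8 - (-2)·-0.332 - (-3)·0.392) / (-7) = -1.216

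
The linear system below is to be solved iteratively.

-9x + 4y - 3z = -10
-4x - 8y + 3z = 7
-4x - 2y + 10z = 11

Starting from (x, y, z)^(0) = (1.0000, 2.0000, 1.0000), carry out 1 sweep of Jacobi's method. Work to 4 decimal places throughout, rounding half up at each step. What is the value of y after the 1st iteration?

-1.0000

Iteration 1:
  x = (-10 - (4)·2.0000 - (-3)·1.0000) / (-9) = 1.6667
  y = (7 - (-4)·1.0000 - (3)·1.0000) / (-8) = -1.0000
  z = (11 - (-4)·1.0000 - (-2)·2.0000) / (10) = 1.9000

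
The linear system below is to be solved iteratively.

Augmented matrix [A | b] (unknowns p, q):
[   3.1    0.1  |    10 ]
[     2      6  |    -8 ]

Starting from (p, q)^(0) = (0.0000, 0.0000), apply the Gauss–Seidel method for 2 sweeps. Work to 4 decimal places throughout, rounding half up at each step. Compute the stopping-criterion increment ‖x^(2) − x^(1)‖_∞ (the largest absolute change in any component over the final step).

0.0777

Iteration 1:
  p = (10 - (0.1)·0.0000) / (3.1) = 3.2258
  q = (-8 - (2)·3.2258) / (6) = -2.4086
Iteration 2:
  p = (10 - (0.1)·-2.4086) / (3.1) = 3.3035
  q = (-8 - (2)·3.3035) / (6) = -2.4345
Change: (0.0777, -0.0259) → max |·| = 0.0777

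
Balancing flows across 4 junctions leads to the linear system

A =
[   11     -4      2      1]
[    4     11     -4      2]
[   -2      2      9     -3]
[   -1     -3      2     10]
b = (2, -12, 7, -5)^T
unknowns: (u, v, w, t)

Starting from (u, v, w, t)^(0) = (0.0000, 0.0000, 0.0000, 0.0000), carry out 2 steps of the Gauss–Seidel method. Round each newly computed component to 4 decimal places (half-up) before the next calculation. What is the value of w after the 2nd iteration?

0.4402

Iteration 1:
  u = (2 - (-4)·0.0000 - (2)·0.0000 - (1)·0.0000) / (11) = 0.1818
  v = (-12 - (4)·0.1818 - (-4)·0.0000 - (2)·0.0000) / (11) = -1.1570
  w = (7 - (-2)·0.1818 - (2)·-1.1570 - (-3)·0.0000) / (9) = 1.0753
  t = (-5 - (-1)·0.1818 - (-3)·-1.1570 - (2)·1.0753) / (10) = -1.0440
Iteration 2:
  u = (2 - (-4)·-1.1570 - (2)·1.0753 - (1)·-1.0440) / (11) = -0.3395
  v = (-12 - (4)·-0.3395 - (-4)·1.0753 - (2)·-1.0440) / (11) = -0.3866
  w = (7 - (-2)·-0.3395 - (2)·-0.3866 - (-3)·-1.0440) / (9) = 0.4402
  t = (-5 - (-1)·-0.3395 - (-3)·-0.3866 - (2)·0.4402) / (10) = -0.7380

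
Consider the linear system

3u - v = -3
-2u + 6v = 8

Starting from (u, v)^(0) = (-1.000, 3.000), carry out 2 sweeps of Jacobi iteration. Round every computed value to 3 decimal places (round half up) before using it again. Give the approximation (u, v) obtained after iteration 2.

(-0.667, 1.333)

Iteration 1:
  u = (-3 - (-1)·3.000) / (3) = 0.000
  v = (8 - (-2)·-1.000) / (6) = 1.000
Iteration 2:
  u = (-3 - (-1)·1.000) / (3) = -0.667
  v = (8 - (-2)·0.000) / (6) = 1.333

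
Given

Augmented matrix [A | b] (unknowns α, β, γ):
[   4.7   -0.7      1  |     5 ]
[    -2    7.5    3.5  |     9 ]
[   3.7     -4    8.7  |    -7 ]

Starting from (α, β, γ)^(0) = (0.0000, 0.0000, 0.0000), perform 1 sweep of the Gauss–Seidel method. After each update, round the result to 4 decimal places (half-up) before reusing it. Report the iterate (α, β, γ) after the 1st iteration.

Iteration 1:
  α = (5 - (-0.7)·0.0000 - (1)·0.0000) / (4.7) = 1.0638
  β = (9 - (-2)·1.0638 - (3.5)·0.0000) / (7.5) = 1.4837
  γ = (-7 - (3.7)·1.0638 - (-4)·1.4837) / (8.7) = -0.5749

(1.0638, 1.4837, -0.5749)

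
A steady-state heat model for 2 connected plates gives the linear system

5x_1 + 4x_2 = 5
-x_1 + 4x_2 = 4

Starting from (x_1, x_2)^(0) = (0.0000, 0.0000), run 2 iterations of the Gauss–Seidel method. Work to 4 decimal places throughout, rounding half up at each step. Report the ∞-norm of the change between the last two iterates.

Iteration 1:
  x_1 = (5 - (4)·0.0000) / (5) = 1.0000
  x_2 = (4 - (-1)·1.0000) / (4) = 1.2500
Iteration 2:
  x_1 = (5 - (4)·1.2500) / (5) = 0.0000
  x_2 = (4 - (-1)·0.0000) / (4) = 1.0000
Change: (-1.0000, -0.2500) → max |·| = 1.0000

1.0000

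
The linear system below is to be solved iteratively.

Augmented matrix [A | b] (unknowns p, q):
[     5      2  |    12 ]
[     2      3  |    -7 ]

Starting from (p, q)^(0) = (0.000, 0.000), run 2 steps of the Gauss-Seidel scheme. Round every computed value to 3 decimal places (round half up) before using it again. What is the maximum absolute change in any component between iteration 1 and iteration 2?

Iteration 1:
  p = (12 - (2)·0.000) / (5) = 2.400
  q = (-7 - (2)·2.400) / (3) = -3.933
Iteration 2:
  p = (12 - (2)·-3.933) / (5) = 3.973
  q = (-7 - (2)·3.973) / (3) = -4.982
Change: (1.573, -1.049) → max |·| = 1.573

1.573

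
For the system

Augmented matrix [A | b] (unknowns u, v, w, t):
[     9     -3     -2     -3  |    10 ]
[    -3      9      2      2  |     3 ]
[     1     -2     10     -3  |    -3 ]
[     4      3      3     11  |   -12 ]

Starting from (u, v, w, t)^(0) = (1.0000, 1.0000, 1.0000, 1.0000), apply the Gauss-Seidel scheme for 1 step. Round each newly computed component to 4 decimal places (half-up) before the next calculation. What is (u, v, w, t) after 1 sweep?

Iteration 1:
  u = (10 - (-3)·1.0000 - (-2)·1.0000 - (-3)·1.0000) / (9) = 2.0000
  v = (3 - (-3)·2.0000 - (2)·1.0000 - (2)·1.0000) / (9) = 0.5556
  w = (-3 - (1)·2.0000 - (-2)·0.5556 - (-3)·1.0000) / (10) = -0.0889
  t = (-12 - (4)·2.0000 - (3)·0.5556 - (3)·-0.0889) / (11) = -1.9455

(2.0000, 0.5556, -0.0889, -1.9455)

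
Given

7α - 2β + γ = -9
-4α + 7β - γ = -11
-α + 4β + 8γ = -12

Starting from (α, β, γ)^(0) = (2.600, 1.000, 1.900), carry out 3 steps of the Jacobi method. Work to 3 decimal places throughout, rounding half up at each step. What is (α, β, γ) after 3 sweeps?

Iteration 1:
  α = (-9 - (-2)·1.000 - (1)·1.900) / (7) = -1.271
  β = (-11 - (-4)·2.600 - (-1)·1.900) / (7) = 0.186
  γ = (-12 - (-1)·2.600 - (4)·1.000) / (8) = -1.675
Iteration 2:
  α = (-9 - (-2)·0.186 - (1)·-1.675) / (7) = -0.993
  β = (-11 - (-4)·-1.271 - (-1)·-1.675) / (7) = -2.537
  γ = (-12 - (-1)·-1.271 - (4)·0.186) / (8) = -1.752
Iteration 3:
  α = (-9 - (-2)·-2.537 - (1)·-1.752) / (7) = -1.760
  β = (-11 - (-4)·-0.993 - (-1)·-1.752) / (7) = -2.389
  γ = (-12 - (-1)·-0.993 - (4)·-2.537) / (8) = -0.356

(-1.760, -2.389, -0.356)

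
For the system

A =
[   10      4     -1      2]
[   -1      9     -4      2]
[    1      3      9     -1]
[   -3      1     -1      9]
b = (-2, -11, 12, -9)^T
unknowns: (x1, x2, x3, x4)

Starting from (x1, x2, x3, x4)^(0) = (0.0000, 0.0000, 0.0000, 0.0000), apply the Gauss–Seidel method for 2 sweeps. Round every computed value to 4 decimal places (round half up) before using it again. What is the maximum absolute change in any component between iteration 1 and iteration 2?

1.0406

Iteration 1:
  x1 = (-2 - (4)·0.0000 - (-1)·0.0000 - (2)·0.0000) / (10) = -0.2000
  x2 = (-11 - (-1)·-0.2000 - (-4)·0.0000 - (2)·0.0000) / (9) = -1.2444
  x3 = (12 - (1)·-0.2000 - (3)·-1.2444 - (-1)·0.0000) / (9) = 1.7704
  x4 = (-9 - (-3)·-0.2000 - (1)·-1.2444 - (-1)·1.7704) / (9) = -0.7317
Iteration 2:
  x1 = (-2 - (4)·-1.2444 - (-1)·1.7704 - (2)·-0.7317) / (10) = 0.6211
  x2 = (-11 - (-1)·0.6211 - (-4)·1.7704 - (2)·-0.7317) / (9) = -0.2038
  x3 = (12 - (1)·0.6211 - (3)·-0.2038 - (-1)·-0.7317) / (9) = 1.2510
  x4 = (-9 - (-3)·0.6211 - (1)·-0.2038 - (-1)·1.2510) / (9) = -0.6313
Change: (0.8211, 1.0406, -0.5194, 0.1004) → max |·| = 1.0406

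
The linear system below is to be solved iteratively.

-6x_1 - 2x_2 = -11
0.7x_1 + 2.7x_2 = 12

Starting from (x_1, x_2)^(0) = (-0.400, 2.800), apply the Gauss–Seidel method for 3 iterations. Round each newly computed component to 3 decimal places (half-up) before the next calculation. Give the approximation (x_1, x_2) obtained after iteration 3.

(0.389, 4.344)

Iteration 1:
  x_1 = (-11 - (-2)·2.800) / (-6) = 0.900
  x_2 = (12 - (0.7)·0.900) / (2.7) = 4.211
Iteration 2:
  x_1 = (-11 - (-2)·4.211) / (-6) = 0.430
  x_2 = (12 - (0.7)·0.430) / (2.7) = 4.333
Iteration 3:
  x_1 = (-11 - (-2)·4.333) / (-6) = 0.389
  x_2 = (12 - (0.7)·0.389) / (2.7) = 4.344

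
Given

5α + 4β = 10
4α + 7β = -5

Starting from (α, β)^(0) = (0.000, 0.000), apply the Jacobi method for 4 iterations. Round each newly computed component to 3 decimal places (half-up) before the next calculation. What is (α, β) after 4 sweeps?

(3.746, -2.706)

Iteration 1:
  α = (10 - (4)·0.000) / (5) = 2.000
  β = (-5 - (4)·0.000) / (7) = -0.714
Iteration 2:
  α = (10 - (4)·-0.714) / (5) = 2.571
  β = (-5 - (4)·2.000) / (7) = -1.857
Iteration 3:
  α = (10 - (4)·-1.857) / (5) = 3.486
  β = (-5 - (4)·2.571) / (7) = -2.183
Iteration 4:
  α = (10 - (4)·-2.183) / (5) = 3.746
  β = (-5 - (4)·3.486) / (7) = -2.706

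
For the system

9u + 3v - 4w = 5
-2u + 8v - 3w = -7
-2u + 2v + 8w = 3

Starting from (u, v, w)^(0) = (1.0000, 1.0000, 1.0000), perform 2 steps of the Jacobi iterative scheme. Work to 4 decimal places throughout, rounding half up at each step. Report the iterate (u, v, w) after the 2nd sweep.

Iteration 1:
  u = (5 - (3)·1.0000 - (-4)·1.0000) / (9) = 0.6667
  v = (-7 - (-2)·1.0000 - (-3)·1.0000) / (8) = -0.2500
  w = (3 - (-2)·1.0000 - (2)·1.0000) / (8) = 0.3750
Iteration 2:
  u = (5 - (3)·-0.2500 - (-4)·0.3750) / (9) = 0.8056
  v = (-7 - (-2)·0.6667 - (-3)·0.3750) / (8) = -0.5677
  w = (3 - (-2)·0.6667 - (2)·-0.2500) / (8) = 0.6042

(0.8056, -0.5677, 0.6042)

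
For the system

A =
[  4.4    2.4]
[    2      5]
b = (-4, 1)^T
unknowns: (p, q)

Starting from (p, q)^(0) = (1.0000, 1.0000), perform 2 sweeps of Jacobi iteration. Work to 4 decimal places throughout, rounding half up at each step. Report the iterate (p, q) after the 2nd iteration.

Iteration 1:
  p = (-4 - (2.4)·1.0000) / (4.4) = -1.4545
  q = (1 - (2)·1.0000) / (5) = -0.2000
Iteration 2:
  p = (-4 - (2.4)·-0.2000) / (4.4) = -0.8000
  q = (1 - (2)·-1.4545) / (5) = 0.7818

(-0.8000, 0.7818)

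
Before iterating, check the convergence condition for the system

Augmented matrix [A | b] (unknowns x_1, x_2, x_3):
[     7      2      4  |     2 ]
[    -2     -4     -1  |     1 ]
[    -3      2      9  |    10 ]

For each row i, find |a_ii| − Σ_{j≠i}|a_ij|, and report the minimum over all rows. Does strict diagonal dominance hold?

1

row 1: |7| − (2+4) = 1
row 2: |-4| − (2+1) = 1
row 3: |9| − (3+2) = 4
minimum over rows = 1 → strictly diagonally dominant (convergence guaranteed)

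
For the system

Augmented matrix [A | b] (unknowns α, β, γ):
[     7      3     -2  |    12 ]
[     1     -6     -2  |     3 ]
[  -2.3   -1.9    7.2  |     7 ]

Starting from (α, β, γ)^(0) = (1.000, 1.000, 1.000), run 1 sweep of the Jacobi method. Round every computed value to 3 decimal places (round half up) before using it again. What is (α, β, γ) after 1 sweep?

Iteration 1:
  α = (12 - (3)·1.000 - (-2)·1.000) / (7) = 1.571
  β = (3 - (1)·1.000 - (-2)·1.000) / (-6) = -0.667
  γ = (7 - (-2.3)·1.000 - (-1.9)·1.000) / (7.2) = 1.556

(1.571, -0.667, 1.556)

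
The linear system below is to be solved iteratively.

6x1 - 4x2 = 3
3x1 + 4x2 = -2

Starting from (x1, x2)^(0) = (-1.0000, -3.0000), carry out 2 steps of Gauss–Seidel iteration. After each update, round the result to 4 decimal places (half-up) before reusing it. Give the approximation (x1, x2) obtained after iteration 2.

Iteration 1:
  x1 = (3 - (-4)·-3.0000) / (6) = -1.5000
  x2 = (-2 - (3)·-1.5000) / (4) = 0.6250
Iteration 2:
  x1 = (3 - (-4)·0.6250) / (6) = 0.9167
  x2 = (-2 - (3)·0.9167) / (4) = -1.1875

(0.9167, -1.1875)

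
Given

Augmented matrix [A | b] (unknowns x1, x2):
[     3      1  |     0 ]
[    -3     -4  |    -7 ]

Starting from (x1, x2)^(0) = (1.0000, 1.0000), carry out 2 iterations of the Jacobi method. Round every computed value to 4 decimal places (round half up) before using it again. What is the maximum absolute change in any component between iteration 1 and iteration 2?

Iteration 1:
  x1 = (0 - (1)·1.0000) / (3) = -0.3333
  x2 = (-7 - (-3)·1.0000) / (-4) = 1.0000
Iteration 2:
  x1 = (0 - (1)·1.0000) / (3) = -0.3333
  x2 = (-7 - (-3)·-0.3333) / (-4) = 2.0000
Change: (0.0000, 1.0000) → max |·| = 1.0000

1.0000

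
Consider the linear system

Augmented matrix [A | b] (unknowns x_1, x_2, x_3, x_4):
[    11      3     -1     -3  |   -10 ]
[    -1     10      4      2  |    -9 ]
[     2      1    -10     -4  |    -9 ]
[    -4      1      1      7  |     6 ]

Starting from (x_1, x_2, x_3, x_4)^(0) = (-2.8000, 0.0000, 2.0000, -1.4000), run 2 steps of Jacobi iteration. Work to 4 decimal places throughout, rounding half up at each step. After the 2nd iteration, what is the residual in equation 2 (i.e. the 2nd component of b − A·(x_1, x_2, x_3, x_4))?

-2.3460

Iteration 1:
  x_1 = (-10 - (3)·0.0000 - (-1)·2.0000 - (-3)·-1.4000) / (11) = -1.1091
  x_2 = (-9 - (-1)·-2.8000 - (4)·2.0000 - (2)·-1.4000) / (10) = -1.7000
  x_3 = (-9 - (2)·-2.8000 - (1)·0.0000 - (-4)·-1.4000) / (-10) = 0.9000
  x_4 = (6 - (-4)·-2.8000 - (1)·0.0000 - (1)·2.0000) / (7) = -1.0286
Iteration 2:
  x_1 = (-10 - (3)·-1.7000 - (-1)·0.9000 - (-3)·-1.0286) / (11) = -0.6442
  x_2 = (-9 - (-1)·-1.1091 - (4)·0.9000 - (2)·-1.0286) / (10) = -1.1652
  x_3 = (-9 - (2)·-1.1091 - (1)·-1.7000 - (-4)·-1.0286) / (-10) = 0.9196
  x_4 = (6 - (-4)·-1.1091 - (1)·-1.7000 - (1)·0.9000) / (7) = 0.3377
Residual b − A·x = (2.5145, -2.3460, 4.0004, 1.3049)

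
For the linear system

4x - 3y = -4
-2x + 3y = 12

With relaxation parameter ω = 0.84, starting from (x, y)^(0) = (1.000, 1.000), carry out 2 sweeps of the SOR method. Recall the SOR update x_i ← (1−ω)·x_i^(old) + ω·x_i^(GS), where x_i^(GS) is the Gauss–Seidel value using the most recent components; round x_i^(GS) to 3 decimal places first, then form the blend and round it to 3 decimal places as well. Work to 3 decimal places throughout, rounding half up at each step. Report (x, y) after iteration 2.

Iteration 1:
  x: GS value = (-4 - (-3)·1.000) / (4) = -0.250;  x ← (1−ω)·1.000 + ω·-0.250 = -0.050
  y: GS value = (12 - (-2)·-0.050) / (3) = 3.967;  y ← (1−ω)·1.000 + ω·3.967 = 3.492
Iteration 2:
  x: GS value = (-4 - (-3)·3.492) / (4) = 1.619;  x ← (1−ω)·-0.050 + ω·1.619 = 1.352
  y: GS value = (12 - (-2)·1.352) / (3) = 4.901;  y ← (1−ω)·3.492 + ω·4.901 = 4.676

(1.352, 4.676)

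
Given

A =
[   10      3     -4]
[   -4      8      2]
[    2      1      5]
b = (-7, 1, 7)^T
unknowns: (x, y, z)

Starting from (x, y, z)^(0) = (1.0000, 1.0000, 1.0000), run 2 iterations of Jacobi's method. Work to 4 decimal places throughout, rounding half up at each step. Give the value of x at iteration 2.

-0.4925

Iteration 1:
  x = (-7 - (3)·1.0000 - (-4)·1.0000) / (10) = -0.6000
  y = (1 - (-4)·1.0000 - (2)·1.0000) / (8) = 0.3750
  z = (7 - (2)·1.0000 - (1)·1.0000) / (5) = 0.8000
Iteration 2:
  x = (-7 - (3)·0.3750 - (-4)·0.8000) / (10) = -0.4925
  y = (1 - (-4)·-0.6000 - (2)·0.8000) / (8) = -0.3750
  z = (7 - (2)·-0.6000 - (1)·0.3750) / (5) = 1.5650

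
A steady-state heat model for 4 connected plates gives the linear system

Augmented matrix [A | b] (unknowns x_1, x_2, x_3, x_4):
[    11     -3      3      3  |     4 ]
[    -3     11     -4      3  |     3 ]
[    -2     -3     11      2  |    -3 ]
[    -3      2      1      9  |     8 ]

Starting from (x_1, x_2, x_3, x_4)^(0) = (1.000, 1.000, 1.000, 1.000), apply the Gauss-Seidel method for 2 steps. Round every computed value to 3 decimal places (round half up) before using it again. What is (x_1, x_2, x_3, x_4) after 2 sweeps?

(0.323, 0.003, -0.371, 1.037)

Iteration 1:
  x_1 = (4 - (-3)·1.000 - (3)·1.000 - (3)·1.000) / (11) = 0.091
  x_2 = (3 - (-3)·0.091 - (-4)·1.000 - (3)·1.000) / (11) = 0.388
  x_3 = (-3 - (-2)·0.091 - (-3)·0.388 - (2)·1.000) / (11) = -0.332
  x_4 = (8 - (-3)·0.091 - (2)·0.388 - (1)·-0.332) / (9) = 0.870
Iteration 2:
  x_1 = (4 - (-3)·0.388 - (3)·-0.332 - (3)·0.870) / (11) = 0.323
  x_2 = (3 - (-3)·0.323 - (-4)·-0.332 - (3)·0.870) / (11) = 0.003
  x_3 = (-3 - (-2)·0.323 - (-3)·0.003 - (2)·0.870) / (11) = -0.371
  x_4 = (8 - (-3)·0.323 - (2)·0.003 - (1)·-0.371) / (9) = 1.037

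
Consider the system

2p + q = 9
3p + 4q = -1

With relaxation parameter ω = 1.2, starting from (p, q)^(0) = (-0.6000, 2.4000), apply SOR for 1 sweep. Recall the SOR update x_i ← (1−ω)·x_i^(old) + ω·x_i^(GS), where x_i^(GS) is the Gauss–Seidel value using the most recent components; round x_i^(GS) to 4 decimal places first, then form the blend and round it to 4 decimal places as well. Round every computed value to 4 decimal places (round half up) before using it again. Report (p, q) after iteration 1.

Iteration 1:
  p: GS value = (9 - (1)·2.4000) / (2) = 3.3000;  p ← (1−ω)·-0.6000 + ω·3.3000 = 4.0800
  q: GS value = (-1 - (3)·4.0800) / (4) = -3.3100;  q ← (1−ω)·2.4000 + ω·-3.3100 = -4.4520

(4.0800, -4.4520)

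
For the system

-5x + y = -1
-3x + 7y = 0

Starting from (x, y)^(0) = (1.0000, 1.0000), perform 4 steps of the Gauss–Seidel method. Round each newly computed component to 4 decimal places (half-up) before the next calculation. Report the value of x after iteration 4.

0.2189

Iteration 1:
  x = (-1 - (1)·1.0000) / (-5) = 0.4000
  y = (0 - (-3)·0.4000) / (7) = 0.1714
Iteration 2:
  x = (-1 - (1)·0.1714) / (-5) = 0.2343
  y = (0 - (-3)·0.2343) / (7) = 0.1004
Iteration 3:
  x = (-1 - (1)·0.1004) / (-5) = 0.2201
  y = (0 - (-3)·0.2201) / (7) = 0.0943
Iteration 4:
  x = (-1 - (1)·0.0943) / (-5) = 0.2189
  y = (0 - (-3)·0.2189) / (7) = 0.0938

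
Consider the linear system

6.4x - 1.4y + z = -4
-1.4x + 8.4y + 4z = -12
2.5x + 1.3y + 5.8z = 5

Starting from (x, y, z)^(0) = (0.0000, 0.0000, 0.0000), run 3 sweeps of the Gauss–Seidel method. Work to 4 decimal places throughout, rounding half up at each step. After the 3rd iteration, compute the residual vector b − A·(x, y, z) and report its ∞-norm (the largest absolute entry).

0.6304

Iteration 1:
  x = (-4 - (-1.4)·0.0000 - (1)·0.0000) / (6.4) = -0.6250
  y = (-12 - (-1.4)·-0.6250 - (4)·0.0000) / (8.4) = -1.5327
  z = (5 - (2.5)·-0.6250 - (1.3)·-1.5327) / (5.8) = 1.4750
Iteration 2:
  x = (-4 - (-1.4)·-1.5327 - (1)·1.4750) / (6.4) = -1.1907
  y = (-12 - (-1.4)·-1.1907 - (4)·1.4750) / (8.4) = -2.3294
  z = (5 - (2.5)·-1.1907 - (1.3)·-2.3294) / (5.8) = 1.8974
Iteration 3:
  x = (-4 - (-1.4)·-2.3294 - (1)·1.8974) / (6.4) = -1.4310
  y = (-12 - (-1.4)·-1.4310 - (4)·1.8974) / (8.4) = -2.5706
  z = (5 - (2.5)·-1.4310 - (1.3)·-2.5706) / (5.8) = 2.0550
Residual b − A·x = (-0.4954, -0.6304, 0.0003); ∞-norm = 0.6304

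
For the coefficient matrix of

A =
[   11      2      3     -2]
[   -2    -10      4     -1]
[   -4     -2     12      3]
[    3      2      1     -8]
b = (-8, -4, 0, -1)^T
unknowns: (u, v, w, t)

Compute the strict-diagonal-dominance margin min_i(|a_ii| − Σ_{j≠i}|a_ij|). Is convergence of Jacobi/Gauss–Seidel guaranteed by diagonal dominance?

2

row 1: |11| − (2+3+2) = 4
row 2: |-10| − (2+4+1) = 3
row 3: |12| − (4+2+3) = 3
row 4: |-8| − (3+2+1) = 2
minimum over rows = 2 → strictly diagonally dominant (convergence guaranteed)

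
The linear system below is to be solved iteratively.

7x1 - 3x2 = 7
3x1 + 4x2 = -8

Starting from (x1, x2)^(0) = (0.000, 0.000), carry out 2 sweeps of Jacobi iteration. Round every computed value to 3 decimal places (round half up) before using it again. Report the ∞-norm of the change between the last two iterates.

0.857

Iteration 1:
  x1 = (7 - (-3)·0.000) / (7) = 1.000
  x2 = (-8 - (3)·0.000) / (4) = -2.000
Iteration 2:
  x1 = (7 - (-3)·-2.000) / (7) = 0.143
  x2 = (-8 - (3)·1.000) / (4) = -2.750
Change: (-0.857, -0.750) → max |·| = 0.857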